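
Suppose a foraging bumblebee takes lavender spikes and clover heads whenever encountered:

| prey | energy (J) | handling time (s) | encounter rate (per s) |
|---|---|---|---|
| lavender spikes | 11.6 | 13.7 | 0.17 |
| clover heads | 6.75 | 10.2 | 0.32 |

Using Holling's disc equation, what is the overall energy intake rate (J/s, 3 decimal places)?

0.627 J/s

Energy encountered per unit search time: 0.17×11.6 + 0.32×6.75 = 4.132 J/s.
Handling time per unit search time: 0.17×13.7 + 0.32×10.2 = 5.593.
Rate = 4.132/(1 + 5.593) = 0.6267 J/s.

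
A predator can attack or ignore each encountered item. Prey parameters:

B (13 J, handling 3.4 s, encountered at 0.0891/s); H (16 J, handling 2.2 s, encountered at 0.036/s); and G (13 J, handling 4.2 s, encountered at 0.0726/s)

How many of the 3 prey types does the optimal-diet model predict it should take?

Rank by E/h (J/s): H 7.27, B 3.82, G 3.1. Include each in turn until the next type's E/h falls below the running intake rate.
Rate on top 1: 0.5337. B: 3.82 > 0.5337 → include.
Rate on top 2: 1.255. G: 3.1 > 1.255 → include.
Optimal diet: H, B, G — 3 of 3 types.

3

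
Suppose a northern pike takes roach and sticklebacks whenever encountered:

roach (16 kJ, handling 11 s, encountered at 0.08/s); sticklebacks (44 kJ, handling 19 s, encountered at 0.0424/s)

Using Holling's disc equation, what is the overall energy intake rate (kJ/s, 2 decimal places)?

R = (0.08×16 + 0.0424×44) / (1 + 0.08×11 + 0.0424×19) = 3.146/2.686 = 1.171 kJ/s.

1.17 kJ/s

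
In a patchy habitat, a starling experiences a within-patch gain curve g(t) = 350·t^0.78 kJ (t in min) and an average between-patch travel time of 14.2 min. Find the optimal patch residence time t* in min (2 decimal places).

50.35 min

Maximise g(t)/(T+t): set derivative to zero → g'(t)(T+t) = g(t).
g'(t) = 0.78·350·t^-0.22. Setting 0.78·350·t^-0.22 = 350·t^0.78/(14.2+t) gives 0.78(14.2+t) = t, so 0.22·t = 0.78×14.2.
t* = 0.78×14.2/0.22 = 50.35 min.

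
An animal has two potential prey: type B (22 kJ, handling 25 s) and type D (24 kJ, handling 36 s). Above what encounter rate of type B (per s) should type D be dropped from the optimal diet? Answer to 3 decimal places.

0.125 per s

The zero-one rule: include type D iff E₂/h₂ > λE₁/(1+λh₁). Equality gives the switch point.
λE₁h₂ = E₂ + λE₂h₁ ⇒ λ = E₂/(E₁h₂ − E₂h₁) = 24/(792 − 600) = 0.125 per s.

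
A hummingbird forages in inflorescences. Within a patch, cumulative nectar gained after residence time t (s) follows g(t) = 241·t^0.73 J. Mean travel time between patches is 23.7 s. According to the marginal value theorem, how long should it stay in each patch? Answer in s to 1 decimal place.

64.1 s

By the marginal value theorem, leave when the instantaneous gain rate g'(t) equals the habitat-wide average g(t)/(T + t).
g'(t) = 0.73·241·t^-0.27. Setting 0.73·241·t^-0.27 = 241·t^0.73/(23.7+t) gives 0.73(23.7+t) = t, so 0.27·t = 0.73×23.7.
t* = 0.73×23.7/0.27 = 64.08 s.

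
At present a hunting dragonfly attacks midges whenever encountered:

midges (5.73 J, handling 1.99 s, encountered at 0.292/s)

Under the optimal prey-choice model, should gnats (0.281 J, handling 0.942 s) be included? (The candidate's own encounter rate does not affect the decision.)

No

Current rate: (0.292×5.73)/(1 + 0.292×1.99) = 1.058 J/s.
Profitability of gnats: 0.281/0.942 = 0.2983 J/s.
0.2983 < 1.058, so adding gnats would lower the average — exclude it.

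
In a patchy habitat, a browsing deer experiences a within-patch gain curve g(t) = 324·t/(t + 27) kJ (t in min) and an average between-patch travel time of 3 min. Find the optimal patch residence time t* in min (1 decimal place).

9.0 min

Optimal t* satisfies g'(t*) = g(t*)/(T + t*).
g'(t) = 324·27/(t + 27)². Setting 324·27/(t+27)² = 324t/[(t+27)(3+t)] gives 27(3+t) = t(t+27), so t² = 27×3 = 81.
t* = √81 = 9 min.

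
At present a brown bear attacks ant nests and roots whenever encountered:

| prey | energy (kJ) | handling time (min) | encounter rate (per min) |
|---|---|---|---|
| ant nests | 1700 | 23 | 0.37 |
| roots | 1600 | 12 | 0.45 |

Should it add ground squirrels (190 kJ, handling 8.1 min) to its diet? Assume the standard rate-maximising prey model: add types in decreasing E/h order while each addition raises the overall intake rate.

Current rate: (0.37×1700 + 0.45×1600)/(1 + 0.37×23 + 0.45×12) = 90.48 kJ/min.
Profitability of ground squirrels: 190/8.1 = 23.46 kJ/min.
Since 23.46 < R, time spent handling ground squirrels is better spent searching.

No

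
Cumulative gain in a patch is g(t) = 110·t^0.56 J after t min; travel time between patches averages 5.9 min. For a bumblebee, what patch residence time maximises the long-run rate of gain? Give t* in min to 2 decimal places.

7.51 min

Maximise g(t)/(T+t): set derivative to zero → g'(t)(T+t) = g(t).
g'(t) = 0.56·110·t^-0.44. Setting 0.56·110·t^-0.44 = 110·t^0.56/(5.9+t) gives 0.56(5.9+t) = t, so 0.44·t = 0.56×5.9.
t* = 0.56×5.9/0.44 = 7.509 min.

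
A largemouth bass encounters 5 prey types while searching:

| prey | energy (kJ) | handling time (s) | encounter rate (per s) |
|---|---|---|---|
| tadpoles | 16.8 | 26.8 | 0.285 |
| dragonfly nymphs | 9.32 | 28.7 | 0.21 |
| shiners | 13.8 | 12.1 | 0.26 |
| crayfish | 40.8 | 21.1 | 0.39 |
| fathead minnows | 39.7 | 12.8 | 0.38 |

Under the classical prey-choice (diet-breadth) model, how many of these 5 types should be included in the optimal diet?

Rank by E/h (kJ/s): fathead minnows 3.1, crayfish 1.93, shiners 1.14, tadpoles 0.627, dragonfly nymphs 0.325. Include each in turn until the next type's E/h falls below the running intake rate.
Rate on top 1: 2.573. crayfish: 1.93 < 2.573 → exclude; stop.
Optimal diet: fathead minnows — 1 of 5 types.

1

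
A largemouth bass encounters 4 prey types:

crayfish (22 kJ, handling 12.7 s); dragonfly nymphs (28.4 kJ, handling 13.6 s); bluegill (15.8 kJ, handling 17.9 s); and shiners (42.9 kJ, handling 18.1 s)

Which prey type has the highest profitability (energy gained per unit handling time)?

shiners

In descending order of E/h:
shiners: 42.9/18.1 = 2.37 kJ/s
dragonfly nymphs: 28.4/13.6 = 2.09 kJ/s
crayfish: 22/12.7 = 1.73 kJ/s
bluegill: 15.8/17.9 = 0.883 kJ/s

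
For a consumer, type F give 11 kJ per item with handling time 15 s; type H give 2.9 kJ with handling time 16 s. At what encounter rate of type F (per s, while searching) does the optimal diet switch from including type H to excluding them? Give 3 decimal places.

At the threshold, the rate on type F alone equals the profitability of type H: λ·11/(1 + λ·15) = 2.9/16 = 0.1812.
Rearranging, λ(11 − 0.1812×15) = 0.1812, so λ = 0.1812/8.281 = 0.02189 per s.

0.022 per s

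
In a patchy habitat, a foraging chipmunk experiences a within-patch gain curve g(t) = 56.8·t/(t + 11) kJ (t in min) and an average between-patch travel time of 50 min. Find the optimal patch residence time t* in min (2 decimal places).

23.45 min

Optimal t* satisfies g'(t*) = g(t*)/(T + t*).
g'(t) = 56.8·11/(t + 11)². Setting 56.8·11/(t+11)² = 56.8t/[(t+11)(50+t)] gives 11(50+t) = t(t+11), so t² = 11×50 = 550.
t* = √550 = 23.45 min.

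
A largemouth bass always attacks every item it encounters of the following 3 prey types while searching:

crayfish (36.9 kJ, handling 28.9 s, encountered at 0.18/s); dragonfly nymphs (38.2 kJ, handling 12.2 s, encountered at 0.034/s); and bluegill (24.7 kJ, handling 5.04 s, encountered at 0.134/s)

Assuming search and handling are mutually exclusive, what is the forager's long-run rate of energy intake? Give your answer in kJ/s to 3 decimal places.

R = (0.18×36.9 + 0.034×38.2 + 0.134×24.7) / (1 + 0.18×28.9 + 0.034×12.2 + 0.134×5.04) = 11.25/7.292 = 1.543 kJ/s.

1.543 kJ/s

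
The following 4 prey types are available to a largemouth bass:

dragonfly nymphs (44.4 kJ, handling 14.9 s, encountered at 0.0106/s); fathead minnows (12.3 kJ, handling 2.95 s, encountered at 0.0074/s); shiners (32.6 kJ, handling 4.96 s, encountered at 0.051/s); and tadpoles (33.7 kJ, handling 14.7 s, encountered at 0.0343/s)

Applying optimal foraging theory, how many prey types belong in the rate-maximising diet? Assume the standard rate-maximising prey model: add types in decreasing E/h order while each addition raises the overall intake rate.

4

E/h in descending order: shiners 6.57, fathead minnows 4.17, dragonfly nymphs 2.98, tadpoles 2.29 kJ/s. The optimal diet is the largest prefix of this list for which every included type satisfies E_i/h_i > R on the types above it.
Rate on top 1: 1.327. fathead minnows: 4.17 > 1.327 → include.
Rate on top 2: 1.376. dragonfly nymphs: 2.98 > 1.376 → include.
Rate on top 3: 1.552. tadpoles: 2.29 > 1.552 → include.
Optimal diet: shiners, fathead minnows, dragonfly nymphs, tadpoles — 4 of 4 types.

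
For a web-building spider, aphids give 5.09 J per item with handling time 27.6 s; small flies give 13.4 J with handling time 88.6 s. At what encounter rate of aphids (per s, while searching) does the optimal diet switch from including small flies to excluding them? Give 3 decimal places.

0.165 per s

At the threshold, the rate on aphids alone equals the profitability of small flies: λ·5.09/(1 + λ·27.6) = 13.4/88.6 = 0.1512.
Rearranging, λ(5.09 − 0.1512×27.6) = 0.1512, so λ = 0.1512/0.9157 = 0.1652 per s.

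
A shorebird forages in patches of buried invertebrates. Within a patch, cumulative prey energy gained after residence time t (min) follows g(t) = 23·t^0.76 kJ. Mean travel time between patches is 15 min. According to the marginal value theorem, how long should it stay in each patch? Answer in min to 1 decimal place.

47.5 min

Optimal t* satisfies g'(t*) = g(t*)/(T + t*).
g'(t) = 0.76·23·t^-0.24. Setting 0.76·23·t^-0.24 = 23·t^0.76/(15+t) gives 0.76(15+t) = t, so 0.24·t = 0.76×15.
t* = 0.76×15/0.24 = 47.5 min.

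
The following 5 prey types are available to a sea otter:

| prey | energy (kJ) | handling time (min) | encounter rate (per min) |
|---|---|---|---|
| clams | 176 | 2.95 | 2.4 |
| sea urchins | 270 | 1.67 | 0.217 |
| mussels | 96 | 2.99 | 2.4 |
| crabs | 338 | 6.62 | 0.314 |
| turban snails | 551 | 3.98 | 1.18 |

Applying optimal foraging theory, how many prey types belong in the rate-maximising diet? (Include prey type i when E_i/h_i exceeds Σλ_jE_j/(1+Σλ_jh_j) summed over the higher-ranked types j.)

Profitabilities (E/h, kJ/min): sea urchins 162, turban snails 138, clams 59.7, crabs 51.1, mussels 32.1. Add prey in this order while the next type's profitability exceeds the intake rate on those already taken.
Rate on top 1: 43.01. turban snails: 138 > 43.01 → include.
Rate on top 2: 117. clams: 59.7 < 117 → exclude; stop.
Optimal diet: sea urchins, turban snails — 2 of 5 types.

2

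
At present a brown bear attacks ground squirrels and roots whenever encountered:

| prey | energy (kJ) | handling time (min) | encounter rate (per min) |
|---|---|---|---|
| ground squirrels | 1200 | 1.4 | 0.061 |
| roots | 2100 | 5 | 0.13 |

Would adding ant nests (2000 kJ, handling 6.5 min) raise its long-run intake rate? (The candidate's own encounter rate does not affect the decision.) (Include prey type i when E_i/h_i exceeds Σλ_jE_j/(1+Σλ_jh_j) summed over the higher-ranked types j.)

Yes

Current rate: (0.061×1200 + 0.13×2100)/(1 + 0.061×1.4 + 0.13×5) = 199.5 kJ/min.
Profitability of ant nests: 2000/6.5 = 307.7 kJ/min.
307.7 > 199.5, so adding ant nests raises the average — include it.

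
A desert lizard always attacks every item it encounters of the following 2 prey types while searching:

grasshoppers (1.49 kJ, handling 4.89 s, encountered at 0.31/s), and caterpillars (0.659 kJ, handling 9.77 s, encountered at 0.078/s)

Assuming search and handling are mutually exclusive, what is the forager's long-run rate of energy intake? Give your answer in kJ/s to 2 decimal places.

0.16 kJ/s

R = (0.31×1.49 + 0.078×0.659) / (1 + 0.31×4.89 + 0.078×9.77) = 0.5133/3.278 = 0.1566 kJ/s.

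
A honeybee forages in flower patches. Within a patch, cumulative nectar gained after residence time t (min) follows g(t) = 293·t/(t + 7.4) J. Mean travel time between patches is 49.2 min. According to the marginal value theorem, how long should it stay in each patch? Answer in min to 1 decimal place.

19.1 min

By the marginal value theorem, leave when the instantaneous gain rate g'(t) equals the habitat-wide average g(t)/(T + t).
g'(t) = 293·7.4/(t + 7.4)². Setting 293·7.4/(t+7.4)² = 293t/[(t+7.4)(49.2+t)] gives 7.4(49.2+t) = t(t+7.4), so t² = 7.4×49.2 = 364.1.
t* = √364.1 = 19.08 min.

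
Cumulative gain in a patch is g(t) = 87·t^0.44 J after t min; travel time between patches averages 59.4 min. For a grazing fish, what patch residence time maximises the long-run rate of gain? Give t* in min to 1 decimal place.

Optimal t* satisfies g'(t*) = g(t*)/(T + t*).
g'(t) = 0.44·87·t^-0.56. Setting 0.44·87·t^-0.56 = 87·t^0.44/(59.4+t) gives 0.44(59.4+t) = t, so 0.56·t = 0.44×59.4.
t* = 0.44×59.4/0.56 = 46.67 min.

46.7 min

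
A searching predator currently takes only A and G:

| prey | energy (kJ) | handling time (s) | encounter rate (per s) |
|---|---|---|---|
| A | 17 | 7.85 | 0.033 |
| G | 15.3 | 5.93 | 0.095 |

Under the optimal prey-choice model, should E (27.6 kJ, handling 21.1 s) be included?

On A and G alone, R = ΣλE/(1+Σλh) = 2.014/1.822 = 1.105 kJ/s.
Profitability of E: 27.6/21.1 = 1.308 kJ/s.
1.308 > 1.105, so adding E raises the average — include it.

Yes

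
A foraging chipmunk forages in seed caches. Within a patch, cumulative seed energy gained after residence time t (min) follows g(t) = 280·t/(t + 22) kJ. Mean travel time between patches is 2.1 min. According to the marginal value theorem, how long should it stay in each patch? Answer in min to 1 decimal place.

6.8 min

Optimal t* satisfies g'(t*) = g(t*)/(T + t*).
g'(t) = 280·22/(t + 22)². Setting 280·22/(t+22)² = 280t/[(t+22)(2.1+t)] gives 22(2.1+t) = t(t+22), so t² = 22×2.1 = 46.2.
t* = √46.2 = 6.797 min.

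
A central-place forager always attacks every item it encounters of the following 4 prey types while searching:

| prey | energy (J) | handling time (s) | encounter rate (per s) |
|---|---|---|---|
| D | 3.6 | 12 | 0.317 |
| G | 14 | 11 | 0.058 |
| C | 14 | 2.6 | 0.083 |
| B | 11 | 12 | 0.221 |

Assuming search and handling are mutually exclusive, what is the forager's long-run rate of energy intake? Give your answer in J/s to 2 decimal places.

0.67 J/s

R = (0.317×3.6 + 0.058×14 + 0.083×14 + 0.221×11) / (1 + 0.317×12 + 0.058×11 + 0.083×2.6 + 0.221×12) = 5.546/8.31 = 0.6674 J/s.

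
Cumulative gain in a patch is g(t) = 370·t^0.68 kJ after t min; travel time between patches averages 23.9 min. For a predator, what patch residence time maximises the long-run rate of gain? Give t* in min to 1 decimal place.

50.8 min

Maximise g(t)/(T+t): set derivative to zero → g'(t)(T+t) = g(t).
g'(t) = 0.68·370·t^-0.32. Setting 0.68·370·t^-0.32 = 370·t^0.68/(23.9+t) gives 0.68(23.9+t) = t, so 0.32·t = 0.68×23.9.
t* = 0.68×23.9/0.32 = 50.79 min.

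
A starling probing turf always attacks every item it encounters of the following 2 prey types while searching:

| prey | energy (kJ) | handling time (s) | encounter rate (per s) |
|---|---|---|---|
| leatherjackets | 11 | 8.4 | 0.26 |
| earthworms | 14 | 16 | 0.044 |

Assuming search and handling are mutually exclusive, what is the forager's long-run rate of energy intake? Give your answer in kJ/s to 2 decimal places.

R = (0.26×11 + 0.044×14) / (1 + 0.26×8.4 + 0.044×16) = 3.476/3.888 = 0.894 kJ/s.

0.89 kJ/s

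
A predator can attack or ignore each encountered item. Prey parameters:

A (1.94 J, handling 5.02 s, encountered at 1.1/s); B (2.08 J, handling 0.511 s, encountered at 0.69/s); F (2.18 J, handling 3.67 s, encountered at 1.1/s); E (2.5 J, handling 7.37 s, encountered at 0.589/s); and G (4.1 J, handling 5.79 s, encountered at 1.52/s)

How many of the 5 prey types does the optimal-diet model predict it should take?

E/h in descending order: B 4.07, G 0.708, F 0.594, A 0.386, E 0.339 J/s. The optimal diet is the largest prefix of this list for which every included type satisfies E_i/h_i > R on the types above it.
Rate on top 1: 1.061. G: 0.708 < 1.061 → exclude; stop.
Optimal diet: B — 1 of 5 types.

1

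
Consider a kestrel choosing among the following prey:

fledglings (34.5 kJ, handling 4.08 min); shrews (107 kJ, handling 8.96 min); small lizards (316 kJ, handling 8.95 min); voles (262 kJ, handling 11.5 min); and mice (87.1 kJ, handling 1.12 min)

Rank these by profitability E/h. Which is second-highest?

small lizards

Profitability E/h (kJ/min): fledglings = 34.5/4.08 = 8.46, shrews = 107/8.96 = 11.9, small lizards = 316/8.95 = 35.3, voles = 262/11.5 = 22.8, mice = 87.1/1.12 = 77.8.
Ranked: mice > small lizards > voles > shrews > fledglings.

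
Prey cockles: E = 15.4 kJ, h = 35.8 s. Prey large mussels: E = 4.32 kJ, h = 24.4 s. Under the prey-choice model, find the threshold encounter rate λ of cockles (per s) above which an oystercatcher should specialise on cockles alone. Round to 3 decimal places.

0.020 per s

The zero-one rule: include large mussels iff E₂/h₂ > λE₁/(1+λh₁). Equality gives the switch point.
λE₁h₂ = E₂ + λE₂h₁ ⇒ λ = E₂/(E₁h₂ − E₂h₁) = 4.32/(375.8 − 154.7) = 0.01954 per s.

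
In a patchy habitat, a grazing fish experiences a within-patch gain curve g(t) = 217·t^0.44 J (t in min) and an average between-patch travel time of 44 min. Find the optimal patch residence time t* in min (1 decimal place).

34.6 min

Maximise g(t)/(T+t): set derivative to zero → g'(t)(T+t) = g(t).
g'(t) = 0.44·217·t^-0.56. Setting 0.44·217·t^-0.56 = 217·t^0.44/(44+t) gives 0.44(44+t) = t, so 0.56·t = 0.44×44.
t* = 0.44×44/0.56 = 34.57 min.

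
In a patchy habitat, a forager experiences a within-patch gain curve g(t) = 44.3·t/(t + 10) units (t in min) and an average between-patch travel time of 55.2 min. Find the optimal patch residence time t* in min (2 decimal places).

Maximise g(t)/(T+t): set derivative to zero → g'(t)(T+t) = g(t).
g'(t) = 44.3·10/(t + 10)². Setting 44.3·10/(t+10)² = 44.3t/[(t+10)(55.2+t)] gives 10(55.2+t) = t(t+10), so t² = 10×55.2 = 552.
t* = √552 = 23.49 min.

23.49 min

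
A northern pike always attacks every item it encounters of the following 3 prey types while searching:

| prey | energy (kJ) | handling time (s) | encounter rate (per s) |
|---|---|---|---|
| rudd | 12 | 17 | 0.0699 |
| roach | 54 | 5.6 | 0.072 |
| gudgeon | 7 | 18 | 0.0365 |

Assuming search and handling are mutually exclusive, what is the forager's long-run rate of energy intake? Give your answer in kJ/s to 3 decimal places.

1.534 kJ/s

Energy encountered per unit search time: 0.0699×12 + 0.072×54 + 0.0365×7 = 4.982 kJ/s.
Handling time per unit search time: 0.0699×17 + 0.072×5.6 + 0.0365×18 = 2.248.
Rate = 4.982/(1 + 2.248) = 1.534 kJ/s.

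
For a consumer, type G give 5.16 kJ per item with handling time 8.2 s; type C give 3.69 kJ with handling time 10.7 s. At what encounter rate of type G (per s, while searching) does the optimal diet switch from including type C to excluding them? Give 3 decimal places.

0.148 per s

The zero-one rule: include type C iff E₂/h₂ > λE₁/(1+λh₁). Equality gives the switch point.
λE₁h₂ = E₂ + λE₂h₁ ⇒ λ = E₂/(E₁h₂ − E₂h₁) = 3.69/(55.21 − 30.26) = 0.1479 per s.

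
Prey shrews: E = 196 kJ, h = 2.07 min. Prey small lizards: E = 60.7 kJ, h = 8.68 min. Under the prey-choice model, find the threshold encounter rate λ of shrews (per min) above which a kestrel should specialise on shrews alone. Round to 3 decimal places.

Drop small lizards once their profitability E₂/h₂ falls below the rate achievable on shrews alone: E₂/h₂ = λE₁/(1 + λh₁).
Solve for λ: λE₁h₂ = E₂(1 + λh₁) → λ(E₁h₂ − E₂h₁) = E₂ → λ = E₂/(E₁h₂ − E₂h₁).
λ = 60.7/(196×8.68 − 60.7×2.07) = 60.7/1576 = 0.03852 per min.

0.039 per min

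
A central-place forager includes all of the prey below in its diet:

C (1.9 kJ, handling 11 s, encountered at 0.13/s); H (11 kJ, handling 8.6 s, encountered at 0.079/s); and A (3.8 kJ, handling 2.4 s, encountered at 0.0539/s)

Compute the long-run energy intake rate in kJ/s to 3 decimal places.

0.408 kJ/s

Energy encountered per unit search time: 0.13×1.9 + 0.079×11 + 0.0539×3.8 = 1.321 kJ/s.
Handling time per unit search time: 0.13×11 + 0.079×8.6 + 0.0539×2.4 = 2.239.
Rate = 1.321/(1 + 2.239) = 0.4078 kJ/s.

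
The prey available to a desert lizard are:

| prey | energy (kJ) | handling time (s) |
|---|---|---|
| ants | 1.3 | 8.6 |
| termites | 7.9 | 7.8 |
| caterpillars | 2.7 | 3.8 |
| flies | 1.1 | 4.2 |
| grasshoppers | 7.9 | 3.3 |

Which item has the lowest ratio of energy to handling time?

ants

In descending order of E/h:
grasshoppers: 7.9/3.3 = 2.39 kJ/s
termites: 7.9/7.8 = 1.01 kJ/s
caterpillars: 2.7/3.8 = 0.711 kJ/s
flies: 1.1/4.2 = 0.262 kJ/s
ants: 1.3/8.6 = 0.151 kJ/s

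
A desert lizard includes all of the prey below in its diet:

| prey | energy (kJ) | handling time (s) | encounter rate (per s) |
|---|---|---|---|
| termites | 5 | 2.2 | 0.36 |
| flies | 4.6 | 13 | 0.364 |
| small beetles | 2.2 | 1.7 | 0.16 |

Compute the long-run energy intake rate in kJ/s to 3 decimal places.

Energy encountered per unit search time: 0.36×5 + 0.364×4.6 + 0.16×2.2 = 3.826 kJ/s.
Handling time per unit search time: 0.36×2.2 + 0.364×13 + 0.16×1.7 = 5.796.
Rate = 3.826/(1 + 5.796) = 0.563 kJ/s.

0.563 kJ/s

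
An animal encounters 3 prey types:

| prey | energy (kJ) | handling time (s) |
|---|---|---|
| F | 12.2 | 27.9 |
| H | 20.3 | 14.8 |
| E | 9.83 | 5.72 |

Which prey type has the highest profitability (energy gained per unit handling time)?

E

Profitability E/h (kJ/s): F = 12.2/27.9 = 0.437, H = 20.3/14.8 = 1.37, E = 9.83/5.72 = 1.72.
Ranked: E > H > F.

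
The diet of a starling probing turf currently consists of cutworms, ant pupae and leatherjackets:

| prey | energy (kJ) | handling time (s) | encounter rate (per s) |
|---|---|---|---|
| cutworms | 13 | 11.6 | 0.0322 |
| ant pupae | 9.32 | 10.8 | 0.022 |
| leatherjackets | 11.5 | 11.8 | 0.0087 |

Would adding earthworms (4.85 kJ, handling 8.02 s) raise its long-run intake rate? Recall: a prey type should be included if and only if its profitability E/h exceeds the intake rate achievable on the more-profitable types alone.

Yes

Intake rate on the current diet: R = (0.0322×13 + 0.022×9.32 + 0.0087×11.5) / (1 + 0.0322×11.6 + 0.022×10.8 + 0.0087×11.8) = 0.7237/1.714 = 0.4223 kJ/s.
Profitability of earthworms: 4.85/8.02 = 0.6047 kJ/s.
Since 0.6047 > R, including earthworms increases the long-run rate.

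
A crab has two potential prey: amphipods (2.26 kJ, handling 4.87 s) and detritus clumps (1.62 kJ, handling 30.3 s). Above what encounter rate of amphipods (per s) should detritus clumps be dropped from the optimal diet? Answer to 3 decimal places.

0.027 per s

Drop detritus clumps once their profitability E₂/h₂ falls below the rate achievable on amphipods alone: E₂/h₂ = λE₁/(1 + λh₁).
Solve for λ: λE₁h₂ = E₂(1 + λh₁) → λ(E₁h₂ − E₂h₁) = E₂ → λ = E₂/(E₁h₂ − E₂h₁).
λ = 1.62/(2.26×30.3 − 1.62×4.87) = 1.62/60.59 = 0.02674 per s.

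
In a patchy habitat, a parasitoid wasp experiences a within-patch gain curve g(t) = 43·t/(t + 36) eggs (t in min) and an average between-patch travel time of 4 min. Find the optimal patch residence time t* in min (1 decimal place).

12.0 min

Maximise g(t)/(T+t): set derivative to zero → g'(t)(T+t) = g(t).
g'(t) = 43·36/(t + 36)². Setting 43·36/(t+36)² = 43t/[(t+36)(4+t)] gives 36(4+t) = t(t+36), so t² = 36×4 = 144.
t* = √144 = 12 min.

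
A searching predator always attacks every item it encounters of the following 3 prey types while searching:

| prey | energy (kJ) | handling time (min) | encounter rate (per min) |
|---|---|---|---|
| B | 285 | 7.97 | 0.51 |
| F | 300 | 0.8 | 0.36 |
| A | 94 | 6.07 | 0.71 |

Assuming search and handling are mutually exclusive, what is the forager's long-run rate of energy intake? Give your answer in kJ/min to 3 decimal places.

Energy encountered per unit search time: 0.51×285 + 0.36×300 + 0.71×94 = 320.1 kJ/min.
Handling time per unit search time: 0.51×7.97 + 0.36×0.8 + 0.71×6.07 = 8.662.
Rate = 320.1/(1 + 8.662) = 33.13 kJ/min.

33.127 kJ/min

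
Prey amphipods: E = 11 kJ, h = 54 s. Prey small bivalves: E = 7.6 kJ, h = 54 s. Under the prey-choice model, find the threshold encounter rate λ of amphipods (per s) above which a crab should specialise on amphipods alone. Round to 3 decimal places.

0.041 per s

At the threshold, the rate on amphipods alone equals the profitability of small bivalves: λ·11/(1 + λ·54) = 7.6/54 = 0.1407.
Rearranging, λ(11 − 0.1407×54) = 0.1407, so λ = 0.1407/3.4 = 0.04139 per s.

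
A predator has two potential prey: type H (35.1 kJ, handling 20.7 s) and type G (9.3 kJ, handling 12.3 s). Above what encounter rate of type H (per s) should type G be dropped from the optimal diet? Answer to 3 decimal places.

At the threshold, the rate on type H alone equals the profitability of type G: λ·35.1/(1 + λ·20.7) = 9.3/12.3 = 0.7561.
Rearranging, λ(35.1 − 0.7561×20.7) = 0.7561, so λ = 0.7561/19.45 = 0.03888 per s.

0.039 per s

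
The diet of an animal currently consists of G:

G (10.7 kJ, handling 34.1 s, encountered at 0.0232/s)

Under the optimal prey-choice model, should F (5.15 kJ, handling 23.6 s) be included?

Yes

Intake rate on the current diet: R = (0.0232×10.7) / (1 + 0.0232×34.1) = 0.2482/1.791 = 0.1386 kJ/s.
Profitability of F: 5.15/23.6 = 0.2182 kJ/s.
Since 0.2182 > R, including F increases the long-run rate.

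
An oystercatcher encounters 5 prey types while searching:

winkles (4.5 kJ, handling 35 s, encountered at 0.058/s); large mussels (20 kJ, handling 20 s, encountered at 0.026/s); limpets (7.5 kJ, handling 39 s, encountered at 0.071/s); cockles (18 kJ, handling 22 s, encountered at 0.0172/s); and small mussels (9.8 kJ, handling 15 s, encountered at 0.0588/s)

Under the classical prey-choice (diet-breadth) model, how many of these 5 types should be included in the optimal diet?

3

Rank by E/h (kJ/s): large mussels 1, cockles 0.818, small mussels 0.653, limpets 0.192, winkles 0.129. Include each in turn until the next type's E/h falls below the running intake rate.
Rate on top 1: 0.3421. cockles: 0.818 > 0.3421 → include.
Rate on top 2: 0.437. small mussels: 0.653 > 0.437 → include.
Rate on top 3: 0.5056. limpets: 0.192 < 0.5056 → exclude; stop.
Optimal diet: large mussels, cockles, small mussels — 3 of 5 types.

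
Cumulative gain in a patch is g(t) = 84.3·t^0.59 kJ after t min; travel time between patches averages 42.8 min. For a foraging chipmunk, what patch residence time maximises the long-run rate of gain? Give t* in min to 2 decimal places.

Optimal t* satisfies g'(t*) = g(t*)/(T + t*).
g'(t) = 0.59·84.3·t^-0.41. Setting 0.59·84.3·t^-0.41 = 84.3·t^0.59/(42.8+t) gives 0.59(42.8+t) = t, so 0.41·t = 0.59×42.8.
t* = 0.59×42.8/0.41 = 61.59 min.

61.59 min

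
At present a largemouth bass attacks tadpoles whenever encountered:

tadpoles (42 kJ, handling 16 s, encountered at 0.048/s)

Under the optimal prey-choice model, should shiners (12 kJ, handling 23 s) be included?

On tadpoles alone, R = ΣλE/(1+Σλh) = 2.016/1.768 = 1.14 kJ/s.
Profitability of shiners: 12/23 = 0.5217 kJ/s.
Since 0.5217 < R, time spent handling shiners is better spent searching.

No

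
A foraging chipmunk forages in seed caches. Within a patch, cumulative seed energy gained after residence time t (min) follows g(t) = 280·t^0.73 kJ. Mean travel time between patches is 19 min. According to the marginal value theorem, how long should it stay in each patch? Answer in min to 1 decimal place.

51.4 min

Maximise g(t)/(T+t): set derivative to zero → g'(t)(T+t) = g(t).
g'(t) = 0.73·280·t^-0.27. Setting 0.73·280·t^-0.27 = 280·t^0.73/(19+t) gives 0.73(19+t) = t, so 0.27·t = 0.73×19.
t* = 0.73×19/0.27 = 51.37 min.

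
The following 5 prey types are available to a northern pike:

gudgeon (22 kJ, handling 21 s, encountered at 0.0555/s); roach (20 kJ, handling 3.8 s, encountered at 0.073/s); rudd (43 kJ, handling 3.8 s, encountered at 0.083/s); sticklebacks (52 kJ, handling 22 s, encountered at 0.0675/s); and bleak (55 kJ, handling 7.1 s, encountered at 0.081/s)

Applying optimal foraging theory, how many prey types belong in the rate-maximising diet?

Profitabilities (E/h, kJ/s): rudd 11.3, bleak 7.75, roach 5.26, sticklebacks 2.36, gudgeon 1.05. Add prey in this order while the next type's profitability exceeds the intake rate on those already taken.
Rate on top 1: 2.713. bleak: 7.75 > 2.713 → include.
Rate on top 2: 4.244. roach: 5.26 > 4.244 → include.
Rate on top 3: 4.375. sticklebacks: 2.36 < 4.375 → exclude; stop.
Optimal diet: rudd, bleak, roach — 3 of 5 types.

3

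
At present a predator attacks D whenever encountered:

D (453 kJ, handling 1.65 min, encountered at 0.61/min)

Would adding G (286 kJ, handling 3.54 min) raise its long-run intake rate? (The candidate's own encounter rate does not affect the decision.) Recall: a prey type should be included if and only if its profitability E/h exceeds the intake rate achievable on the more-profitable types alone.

Current rate: (0.61×453)/(1 + 0.61×1.65) = 137.7 kJ/min.
G: E/h = 286/3.54 = 80.79 kJ/min.
80.79 < 137.7, so adding G would lower the average — exclude it.

No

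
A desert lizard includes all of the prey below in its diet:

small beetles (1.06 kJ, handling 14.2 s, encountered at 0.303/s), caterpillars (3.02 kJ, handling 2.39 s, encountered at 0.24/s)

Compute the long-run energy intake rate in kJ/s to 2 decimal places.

R = (0.303×1.06 + 0.24×3.02) / (1 + 0.303×14.2 + 0.24×2.39) = 1.046/5.876 = 0.178 kJ/s.

0.18 kJ/s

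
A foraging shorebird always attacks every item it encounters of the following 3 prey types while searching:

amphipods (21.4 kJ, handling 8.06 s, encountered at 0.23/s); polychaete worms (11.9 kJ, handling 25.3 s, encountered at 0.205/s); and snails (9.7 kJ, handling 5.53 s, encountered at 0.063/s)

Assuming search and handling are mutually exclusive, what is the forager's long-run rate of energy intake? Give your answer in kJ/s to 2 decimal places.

0.95 kJ/s

R = (0.23×21.4 + 0.205×11.9 + 0.063×9.7) / (1 + 0.23×8.06 + 0.205×25.3 + 0.063×5.53) = 7.973/8.389 = 0.9504 kJ/s.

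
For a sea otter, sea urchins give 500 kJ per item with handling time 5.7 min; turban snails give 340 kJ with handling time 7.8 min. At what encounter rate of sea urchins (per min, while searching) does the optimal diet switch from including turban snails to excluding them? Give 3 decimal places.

0.173 per min

At the threshold, the rate on sea urchins alone equals the profitability of turban snails: λ·500/(1 + λ·5.7) = 340/7.8 = 43.59.
Rearranging, λ(500 − 43.59×5.7) = 43.59, so λ = 43.59/251.5 = 0.1733 per min.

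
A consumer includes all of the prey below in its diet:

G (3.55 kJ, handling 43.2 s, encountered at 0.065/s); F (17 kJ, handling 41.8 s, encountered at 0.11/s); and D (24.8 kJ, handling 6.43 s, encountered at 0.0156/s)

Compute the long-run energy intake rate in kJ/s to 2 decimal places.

R = (0.065×3.55 + 0.11×17 + 0.0156×24.8) / (1 + 0.065×43.2 + 0.11×41.8 + 0.0156×6.43) = 2.488/8.506 = 0.2924 kJ/s.

0.29 kJ/s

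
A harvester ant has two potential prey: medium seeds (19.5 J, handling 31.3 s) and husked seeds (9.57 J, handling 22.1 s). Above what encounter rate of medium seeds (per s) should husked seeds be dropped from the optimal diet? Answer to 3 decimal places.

0.073 per s

At the threshold, the rate on medium seeds alone equals the profitability of husked seeds: λ·19.5/(1 + λ·31.3) = 9.57/22.1 = 0.433.
Rearranging, λ(19.5 − 0.433×31.3) = 0.433, so λ = 0.433/5.946 = 0.07283 per s.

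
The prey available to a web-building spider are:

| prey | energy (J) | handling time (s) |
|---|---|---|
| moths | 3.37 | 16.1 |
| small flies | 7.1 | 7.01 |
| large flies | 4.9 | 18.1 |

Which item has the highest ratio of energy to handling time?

small flies

Profitability E/h (J/s): moths = 3.37/16.1 = 0.209, small flies = 7.1/7.01 = 1.01, large flies = 4.9/18.1 = 0.271.
Ranked: small flies > large flies > moths.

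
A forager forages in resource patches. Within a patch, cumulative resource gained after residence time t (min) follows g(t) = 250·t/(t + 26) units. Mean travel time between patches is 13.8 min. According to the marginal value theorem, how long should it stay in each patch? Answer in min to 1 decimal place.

Optimal t* satisfies g'(t*) = g(t*)/(T + t*).
g'(t) = 250·26/(t + 26)². Setting 250·26/(t+26)² = 250t/[(t+26)(13.8+t)] gives 26(13.8+t) = t(t+26), so t² = 26×13.8 = 358.8.
t* = √358.8 = 18.94 min.

18.9 min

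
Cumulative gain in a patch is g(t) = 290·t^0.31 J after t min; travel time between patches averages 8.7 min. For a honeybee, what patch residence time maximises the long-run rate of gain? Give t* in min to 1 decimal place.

Maximise g(t)/(T+t): set derivative to zero → g'(t)(T+t) = g(t).
g'(t) = 0.31·290·t^-0.69. Setting 0.31·290·t^-0.69 = 290·t^0.31/(8.7+t) gives 0.31(8.7+t) = t, so 0.69·t = 0.31×8.7.
t* = 0.31×8.7/0.69 = 3.909 min.

3.9 min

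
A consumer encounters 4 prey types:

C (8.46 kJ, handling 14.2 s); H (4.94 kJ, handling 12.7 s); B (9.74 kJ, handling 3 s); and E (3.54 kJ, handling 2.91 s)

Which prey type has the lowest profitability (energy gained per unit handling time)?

H

In descending order of E/h:
B: 9.74/3 = 3.25 kJ/s
E: 3.54/2.91 = 1.22 kJ/s
C: 8.46/14.2 = 0.596 kJ/s
H: 4.94/12.7 = 0.389 kJ/s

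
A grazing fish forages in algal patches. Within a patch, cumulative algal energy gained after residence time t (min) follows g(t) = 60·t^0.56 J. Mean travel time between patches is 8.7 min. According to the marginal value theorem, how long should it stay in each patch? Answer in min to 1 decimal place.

By the marginal value theorem, leave when the instantaneous gain rate g'(t) equals the habitat-wide average g(t)/(T + t).
g'(t) = 0.56·60·t^-0.44. Setting 0.56·60·t^-0.44 = 60·t^0.56/(8.7+t) gives 0.56(8.7+t) = t, so 0.44·t = 0.56×8.7.
t* = 0.56×8.7/0.44 = 11.07 min.

11.1 min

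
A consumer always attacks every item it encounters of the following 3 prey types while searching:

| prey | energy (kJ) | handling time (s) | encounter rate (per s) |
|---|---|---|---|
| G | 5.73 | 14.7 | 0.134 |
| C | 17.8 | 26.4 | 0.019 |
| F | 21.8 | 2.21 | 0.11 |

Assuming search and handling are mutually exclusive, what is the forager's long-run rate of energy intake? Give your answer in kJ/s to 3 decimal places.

0.943 kJ/s

R = Σλ_iE_i / (1 + Σλ_ih_i)
Numerator: 0.134×5.73 + 0.019×17.8 + 0.11×21.8 = 3.504
Denominator: 1 + 0.134×14.7 + 0.019×26.4 + 0.11×2.21 = 3.715
R = 3.504/3.715 = 0.9433 kJ/s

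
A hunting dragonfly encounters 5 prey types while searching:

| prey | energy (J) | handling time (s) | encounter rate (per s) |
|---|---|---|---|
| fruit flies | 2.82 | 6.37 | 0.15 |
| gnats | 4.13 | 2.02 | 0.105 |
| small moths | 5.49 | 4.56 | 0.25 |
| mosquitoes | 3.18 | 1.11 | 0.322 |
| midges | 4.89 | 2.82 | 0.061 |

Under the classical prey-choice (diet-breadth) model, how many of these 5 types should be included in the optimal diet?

E/h in descending order: mosquitoes 2.86, gnats 2.04, midges 1.73, small moths 1.2, fruit flies 0.443 J/s. The optimal diet is the largest prefix of this list for which every included type satisfies E_i/h_i > R on the types above it.
Rate on top 1: 0.7543. gnats: 2.04 > 0.7543 → include.
Rate on top 2: 0.9287. midges: 1.73 > 0.9287 → include.
Rate on top 3: 1.008. small moths: 1.2 > 1.008 → include.
Rate on top 4: 1.086. fruit flies: 0.443 < 1.086 → exclude; stop.
Optimal diet: mosquitoes, gnats, midges, small moths — 4 of 5 types.

4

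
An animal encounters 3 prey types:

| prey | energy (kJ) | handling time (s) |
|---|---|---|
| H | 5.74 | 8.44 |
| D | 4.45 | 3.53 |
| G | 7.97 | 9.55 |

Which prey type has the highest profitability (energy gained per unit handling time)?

D

Profitability E/h (kJ/s): H = 5.74/8.44 = 0.68, D = 4.45/3.53 = 1.26, G = 7.97/9.55 = 0.835.
Ranked: D > G > H.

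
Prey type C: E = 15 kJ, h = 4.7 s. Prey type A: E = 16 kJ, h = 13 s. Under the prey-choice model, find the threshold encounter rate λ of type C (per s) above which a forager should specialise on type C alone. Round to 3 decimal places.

At the threshold, the rate on type C alone equals the profitability of type A: λ·15/(1 + λ·4.7) = 16/13 = 1.231.
Rearranging, λ(15 − 1.231×4.7) = 1.231, so λ = 1.231/9.215 = 0.1336 per s.

0.134 per s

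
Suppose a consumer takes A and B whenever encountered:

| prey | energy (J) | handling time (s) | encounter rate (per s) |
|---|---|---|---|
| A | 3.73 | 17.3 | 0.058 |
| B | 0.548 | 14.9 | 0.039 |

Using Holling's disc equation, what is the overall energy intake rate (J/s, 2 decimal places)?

0.09 J/s

R = (0.058×3.73 + 0.039×0.548) / (1 + 0.058×17.3 + 0.039×14.9) = 0.2377/2.585 = 0.09198 J/s.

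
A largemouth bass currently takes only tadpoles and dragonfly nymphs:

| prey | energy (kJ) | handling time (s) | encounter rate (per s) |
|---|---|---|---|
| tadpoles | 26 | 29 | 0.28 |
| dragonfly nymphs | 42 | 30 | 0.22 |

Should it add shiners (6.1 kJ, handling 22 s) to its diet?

Intake rate on the current diet: R = (0.28×26 + 0.22×42) / (1 + 0.28×29 + 0.22×30) = 16.52/15.72 = 1.051 kJ/s.
Profitability of shiners: 6.1/22 = 0.2773 kJ/s.
0.2773 < 1.051, so adding shiners would lower the average — exclude it.

No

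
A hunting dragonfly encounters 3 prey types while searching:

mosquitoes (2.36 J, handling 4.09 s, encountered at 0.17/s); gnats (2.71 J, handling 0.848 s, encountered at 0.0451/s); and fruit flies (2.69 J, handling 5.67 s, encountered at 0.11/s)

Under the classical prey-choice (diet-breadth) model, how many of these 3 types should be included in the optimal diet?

Profitabilities (E/h, J/s): gnats 3.2, mosquitoes 0.577, fruit flies 0.474. Add prey in this order while the next type's profitability exceeds the intake rate on those already taken.
Rate on top 1: 0.1177. mosquitoes: 0.577 > 0.1177 → include.
Rate on top 2: 0.3019. fruit flies: 0.474 > 0.3019 → include.
Optimal diet: gnats, mosquitoes, fruit flies — 3 of 3 types.

3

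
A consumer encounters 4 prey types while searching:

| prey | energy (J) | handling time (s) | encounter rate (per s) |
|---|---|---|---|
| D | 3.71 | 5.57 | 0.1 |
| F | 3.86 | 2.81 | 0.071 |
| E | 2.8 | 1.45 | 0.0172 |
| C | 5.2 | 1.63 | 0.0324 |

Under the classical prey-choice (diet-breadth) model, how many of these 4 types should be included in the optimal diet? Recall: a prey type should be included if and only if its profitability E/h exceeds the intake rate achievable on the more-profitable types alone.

Profitabilities (E/h, J/s): C 3.19, E 1.93, F 1.37, D 0.666. Add prey in this order while the next type's profitability exceeds the intake rate on those already taken.
Rate on top 1: 0.16. E: 1.93 > 0.16 → include.
Rate on top 2: 0.201. F: 1.37 > 0.201 → include.
Rate on top 3: 0.3842. D: 0.666 > 0.3842 → include.
Optimal diet: C, E, F, D — 4 of 4 types.

4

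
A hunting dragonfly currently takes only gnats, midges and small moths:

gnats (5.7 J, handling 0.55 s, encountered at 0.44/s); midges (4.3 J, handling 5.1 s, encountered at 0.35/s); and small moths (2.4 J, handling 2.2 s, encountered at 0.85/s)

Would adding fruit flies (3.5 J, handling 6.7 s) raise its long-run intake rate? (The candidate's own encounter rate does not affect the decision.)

No

Intake rate on the current diet: R = (0.44×5.7 + 0.35×4.3 + 0.85×2.4) / (1 + 0.44×0.55 + 0.35×5.1 + 0.85×2.2) = 6.053/4.897 = 1.236 J/s.
Profitability of fruit flies: 3.5/6.7 = 0.5224 J/s.
0.5224 < 1.236, so adding fruit flies would lower the average — exclude it.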